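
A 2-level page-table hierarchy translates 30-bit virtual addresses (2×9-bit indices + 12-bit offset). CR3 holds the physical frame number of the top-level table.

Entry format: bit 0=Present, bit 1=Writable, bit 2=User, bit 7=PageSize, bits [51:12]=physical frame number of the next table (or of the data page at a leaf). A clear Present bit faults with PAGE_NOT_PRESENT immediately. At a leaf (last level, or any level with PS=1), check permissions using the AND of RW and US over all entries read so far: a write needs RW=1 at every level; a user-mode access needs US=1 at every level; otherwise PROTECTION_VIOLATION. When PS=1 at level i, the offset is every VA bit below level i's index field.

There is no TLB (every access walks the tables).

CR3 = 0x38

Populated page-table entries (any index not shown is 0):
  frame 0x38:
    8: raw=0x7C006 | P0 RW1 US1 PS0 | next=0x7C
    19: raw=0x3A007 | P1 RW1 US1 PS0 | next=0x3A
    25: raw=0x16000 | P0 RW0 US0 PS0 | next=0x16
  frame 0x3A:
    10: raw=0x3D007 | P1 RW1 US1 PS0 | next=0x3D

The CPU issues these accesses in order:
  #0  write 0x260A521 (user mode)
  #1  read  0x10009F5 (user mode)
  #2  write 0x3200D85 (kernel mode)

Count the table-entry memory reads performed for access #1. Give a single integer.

Per-access translation:
#0 VA=0x260A521 (w,user):
  [0] read 0x38 idx=19: raw=0x3A007 flags P=1 W=1 U=1 S=0
  [1] read 0x3A idx=10: raw=0x3D007 flags P=1 W=1 U=1 S=0
  ⇒ phys 0x3D521  [2 reads]
#1 VA=0x10009F5 (r,user):
  [0] read 0x38 idx=8: raw=0x7C006 flags P=0 W=1 U=1 S=0
  ✗ PAGE_NOT_PRESENT  [1 reads]
#2 VA=0x3200D85 (w,kernel):
  [0] read 0x38 idx=25: raw=0x16000 flags P=0 W=0 U=0 S=0
  ✗ PAGE_NOT_PRESENT  [1 reads]

Entries read for #1: 1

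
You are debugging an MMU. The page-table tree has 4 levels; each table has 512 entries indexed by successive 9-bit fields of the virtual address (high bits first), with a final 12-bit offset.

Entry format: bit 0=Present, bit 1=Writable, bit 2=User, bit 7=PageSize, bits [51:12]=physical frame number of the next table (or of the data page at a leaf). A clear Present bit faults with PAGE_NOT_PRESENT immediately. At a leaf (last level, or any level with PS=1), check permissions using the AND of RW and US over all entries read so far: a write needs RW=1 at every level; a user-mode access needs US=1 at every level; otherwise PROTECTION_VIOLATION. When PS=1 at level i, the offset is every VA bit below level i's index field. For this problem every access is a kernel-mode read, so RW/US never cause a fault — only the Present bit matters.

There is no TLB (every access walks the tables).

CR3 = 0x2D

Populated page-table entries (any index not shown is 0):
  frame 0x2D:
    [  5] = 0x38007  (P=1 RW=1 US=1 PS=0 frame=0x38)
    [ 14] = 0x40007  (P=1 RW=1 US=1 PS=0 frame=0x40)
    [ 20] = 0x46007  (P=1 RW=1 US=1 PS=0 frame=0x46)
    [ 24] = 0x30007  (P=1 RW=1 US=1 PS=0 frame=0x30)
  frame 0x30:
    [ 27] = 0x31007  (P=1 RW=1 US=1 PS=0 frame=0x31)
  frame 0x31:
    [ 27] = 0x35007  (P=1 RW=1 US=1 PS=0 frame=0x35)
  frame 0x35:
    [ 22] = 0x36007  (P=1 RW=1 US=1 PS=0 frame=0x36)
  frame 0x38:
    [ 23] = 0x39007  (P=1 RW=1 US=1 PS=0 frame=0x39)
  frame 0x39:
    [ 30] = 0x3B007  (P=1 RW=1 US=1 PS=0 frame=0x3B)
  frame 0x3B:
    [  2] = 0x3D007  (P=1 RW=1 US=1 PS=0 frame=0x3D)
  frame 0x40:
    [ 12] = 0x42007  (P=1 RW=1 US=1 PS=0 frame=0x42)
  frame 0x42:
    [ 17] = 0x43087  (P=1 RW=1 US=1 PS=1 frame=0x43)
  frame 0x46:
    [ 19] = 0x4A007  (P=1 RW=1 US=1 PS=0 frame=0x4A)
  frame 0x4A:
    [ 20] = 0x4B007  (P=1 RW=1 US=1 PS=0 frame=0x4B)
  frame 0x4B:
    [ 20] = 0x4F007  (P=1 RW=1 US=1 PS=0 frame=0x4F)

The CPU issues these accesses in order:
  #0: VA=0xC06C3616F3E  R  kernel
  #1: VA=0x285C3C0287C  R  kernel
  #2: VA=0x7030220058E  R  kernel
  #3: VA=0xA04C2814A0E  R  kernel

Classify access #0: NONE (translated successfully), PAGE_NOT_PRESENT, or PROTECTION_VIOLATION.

Per-access translation:
#0 VA=0xC06C3616F3E (r,kernel):
  lvl0: tbl 0x2D, slot 24 ⇒ 0x30007 (P1/RW1/US1/PS0)
  lvl1: tbl 0x30, slot 27 ⇒ 0x31007 (P1/RW1/US1/PS0)
  lvl2: tbl 0x31, slot 27 ⇒ 0x35007 (P1/RW1/US1/PS0)
  lvl3: tbl 0x35, slot 22 ⇒ 0x36007 (P1/RW1/US1/PS0)
  ⇒ phys 0x36F3E  [4 reads]
#1 VA=0x285C3C0287C (r,kernel):
  lvl0: tbl 0x2D, slot 5 ⇒ 0x38007 (P1/RW1/US1/PS0)
  lvl1: tbl 0x38, slot 23 ⇒ 0x39007 (P1/RW1/US1/PS0)
  lvl2: tbl 0x39, slot 30 ⇒ 0x3B007 (P1/RW1/US1/PS0)
  lvl3: tbl 0x3B, slot 2 ⇒ 0x3D007 (P1/RW1/US1/PS0)
  ⇒ phys 0x3D87C  [4 reads]
#2 VA=0x7030220058E (r,kernel):
  lvl0: tbl 0x2D, slot 14 ⇒ 0x40007 (P1/RW1/US1/PS0)
  lvl1: tbl 0x40, slot 12 ⇒ 0x42007 (P1/RW1/US1/PS0)
  lvl2: tbl 0x42, slot 17 ⇒ 0x43087 (P1/RW1/US1/PS1)
  ⇒ phys 0x4358E (huge @L2)  [3 reads]
#3 VA=0xA04C2814A0E (r,kernel):
  lvl0: tbl 0x2D, slot 20 ⇒ 0x46007 (P1/RW1/US1/PS0)
  lvl1: tbl 0x46, slot 19 ⇒ 0x4A007 (P1/RW1/US1/PS0)
  lvl2: tbl 0x4A, slot 20 ⇒ 0x4B007 (P1/RW1/US1/PS0)
  lvl3: tbl 0x4B, slot 20 ⇒ 0x4F007 (P1/RW1/US1/PS0)
  ⇒ phys 0x4FA0E  [4 reads]

Access #0 fault: NONE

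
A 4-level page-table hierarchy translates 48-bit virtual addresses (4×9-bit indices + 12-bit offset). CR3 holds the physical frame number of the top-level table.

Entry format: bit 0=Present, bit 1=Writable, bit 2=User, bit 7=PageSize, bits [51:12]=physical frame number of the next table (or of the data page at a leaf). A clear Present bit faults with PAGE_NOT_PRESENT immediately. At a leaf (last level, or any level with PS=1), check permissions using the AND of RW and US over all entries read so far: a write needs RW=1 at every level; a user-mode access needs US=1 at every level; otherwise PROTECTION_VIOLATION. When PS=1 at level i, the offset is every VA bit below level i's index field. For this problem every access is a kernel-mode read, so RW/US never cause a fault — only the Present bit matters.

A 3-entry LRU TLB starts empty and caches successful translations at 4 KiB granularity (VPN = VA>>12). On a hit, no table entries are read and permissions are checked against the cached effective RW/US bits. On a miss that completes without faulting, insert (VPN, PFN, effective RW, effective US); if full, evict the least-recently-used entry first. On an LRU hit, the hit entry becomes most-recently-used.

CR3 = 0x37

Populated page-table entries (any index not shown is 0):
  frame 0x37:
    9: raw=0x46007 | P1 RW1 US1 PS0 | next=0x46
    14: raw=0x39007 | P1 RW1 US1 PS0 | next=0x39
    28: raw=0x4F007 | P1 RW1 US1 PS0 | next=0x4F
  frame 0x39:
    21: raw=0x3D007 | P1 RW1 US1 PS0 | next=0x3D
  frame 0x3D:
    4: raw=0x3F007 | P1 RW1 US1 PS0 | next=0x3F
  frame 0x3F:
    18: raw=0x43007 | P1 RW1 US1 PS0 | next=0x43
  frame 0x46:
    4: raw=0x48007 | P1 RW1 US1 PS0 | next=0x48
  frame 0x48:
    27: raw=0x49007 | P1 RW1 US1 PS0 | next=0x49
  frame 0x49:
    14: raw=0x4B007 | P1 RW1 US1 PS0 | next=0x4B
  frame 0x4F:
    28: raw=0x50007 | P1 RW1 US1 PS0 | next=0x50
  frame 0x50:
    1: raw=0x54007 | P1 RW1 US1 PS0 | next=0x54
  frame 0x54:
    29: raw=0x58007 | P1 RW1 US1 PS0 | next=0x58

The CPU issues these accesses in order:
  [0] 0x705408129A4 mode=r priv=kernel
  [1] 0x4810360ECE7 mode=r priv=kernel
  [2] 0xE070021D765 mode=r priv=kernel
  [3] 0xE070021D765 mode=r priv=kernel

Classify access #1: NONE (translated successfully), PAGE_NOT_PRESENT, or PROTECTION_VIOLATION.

Per-access translation:
#0 VA=0x705408129A4 (r,kernel):
  L0 @0x37[14] → 0x39007  P=1,RW=1,US=1,PS=0
  L1 @0x39[21] → 0x3D007  P=1,RW=1,US=1,PS=0
  L2 @0x3D[4] → 0x3F007  P=1,RW=1,US=1,PS=0
  L3 @0x3F[18] → 0x43007  P=1,RW=1,US=1,PS=0
  ⇒ phys 0x439A4  [4 reads]
#1 VA=0x4810360ECE7 (r,kernel):
  L0 @0x37[9] → 0x46007  P=1,RW=1,US=1,PS=0
  L1 @0x46[4] → 0x48007  P=1,RW=1,US=1,PS=0
  L2 @0x48[27] → 0x49007  P=1,RW=1,US=1,PS=0
  L3 @0x49[14] → 0x4B007  P=1,RW=1,US=1,PS=0
  ⇒ phys 0x4BCE7  [4 reads]
#2 VA=0xE070021D765 (r,kernel):
  L0 @0x37[28] → 0x4F007  P=1,RW=1,US=1,PS=0
  L1 @0x4F[28] → 0x50007  P=1,RW=1,US=1,PS=0
  L2 @0x50[1] → 0x54007  P=1,RW=1,US=1,PS=0
  L3 @0x54[29] → 0x58007  P=1,RW=1,US=1,PS=0
  ⇒ phys 0x58765  [4 reads]
#3 VA=0xE070021D765 (r,kernel):
  TLB hit vpn=0xE070021D → PA=0x58765

Access #1 fault: NONE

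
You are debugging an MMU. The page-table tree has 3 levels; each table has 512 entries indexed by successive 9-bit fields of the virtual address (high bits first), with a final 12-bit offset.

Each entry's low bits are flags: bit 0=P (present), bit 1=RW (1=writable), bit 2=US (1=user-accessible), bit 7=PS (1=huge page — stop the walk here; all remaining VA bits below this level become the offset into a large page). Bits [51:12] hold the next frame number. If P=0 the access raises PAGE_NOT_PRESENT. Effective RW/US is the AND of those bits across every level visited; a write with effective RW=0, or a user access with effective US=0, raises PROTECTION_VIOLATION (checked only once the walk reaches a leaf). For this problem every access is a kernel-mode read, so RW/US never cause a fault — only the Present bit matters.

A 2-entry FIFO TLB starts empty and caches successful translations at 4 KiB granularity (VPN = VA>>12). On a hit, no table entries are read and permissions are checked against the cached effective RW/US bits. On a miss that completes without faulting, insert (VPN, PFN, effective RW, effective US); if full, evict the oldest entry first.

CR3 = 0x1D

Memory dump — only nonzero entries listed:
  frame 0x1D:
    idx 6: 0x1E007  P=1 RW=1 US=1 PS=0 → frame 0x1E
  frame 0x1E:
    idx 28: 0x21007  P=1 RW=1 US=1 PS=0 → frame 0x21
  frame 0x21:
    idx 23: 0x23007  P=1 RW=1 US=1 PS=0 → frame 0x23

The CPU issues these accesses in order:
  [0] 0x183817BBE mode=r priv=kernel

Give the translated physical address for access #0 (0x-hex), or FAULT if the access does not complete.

Trace:
#0 VA=0x183817BBE (r,kernel):
  [0] read 0x1D idx=6: raw=0x1E007 flags P=1 W=1 U=1 S=0
  [1] read 0x1E idx=28: raw=0x21007 flags P=1 W=1 U=1 S=0
  [2] read 0x21 idx=23: raw=0x23007 flags P=1 W=1 U=1 S=0
  ⇒ phys 0x23BBE  [3 reads]

Access #0 PA: 0x23BBE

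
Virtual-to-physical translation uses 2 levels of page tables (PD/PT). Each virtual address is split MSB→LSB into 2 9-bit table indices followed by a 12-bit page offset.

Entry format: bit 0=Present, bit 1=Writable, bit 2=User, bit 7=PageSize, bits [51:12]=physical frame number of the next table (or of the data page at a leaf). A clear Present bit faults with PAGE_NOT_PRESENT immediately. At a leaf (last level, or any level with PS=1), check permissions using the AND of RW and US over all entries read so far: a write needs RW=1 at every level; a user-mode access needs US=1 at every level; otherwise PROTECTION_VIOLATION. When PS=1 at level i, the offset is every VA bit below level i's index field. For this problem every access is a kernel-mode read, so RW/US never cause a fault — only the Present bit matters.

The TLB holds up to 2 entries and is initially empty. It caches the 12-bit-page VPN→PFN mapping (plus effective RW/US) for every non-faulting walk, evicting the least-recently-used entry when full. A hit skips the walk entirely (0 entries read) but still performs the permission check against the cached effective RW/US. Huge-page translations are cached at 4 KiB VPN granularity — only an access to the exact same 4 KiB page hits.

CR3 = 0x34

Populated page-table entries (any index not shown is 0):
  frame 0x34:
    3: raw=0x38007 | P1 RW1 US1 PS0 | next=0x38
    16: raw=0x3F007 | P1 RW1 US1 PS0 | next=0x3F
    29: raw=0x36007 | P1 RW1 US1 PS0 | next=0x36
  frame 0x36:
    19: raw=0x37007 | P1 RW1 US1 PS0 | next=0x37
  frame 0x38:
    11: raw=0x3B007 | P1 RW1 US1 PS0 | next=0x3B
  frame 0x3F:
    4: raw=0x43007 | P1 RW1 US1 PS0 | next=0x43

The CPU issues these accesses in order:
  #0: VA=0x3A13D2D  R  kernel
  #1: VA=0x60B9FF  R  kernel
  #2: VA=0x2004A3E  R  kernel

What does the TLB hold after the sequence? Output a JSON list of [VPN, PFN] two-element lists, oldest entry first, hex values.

Walk each access:
#0 VA=0x3A13D2D (r,kernel):
  L0: frame=0x34 idx=29 entry=0x36007 [P=1 RW=1 US=1 PS=0]
  L1: frame=0x36 idx=19 entry=0x37007 [P=1 RW=1 US=1 PS=0]
  ✓ 0x37D2D  — 2 lookups
#1 VA=0x60B9FF (r,kernel):
  L0: frame=0x34 idx=3 entry=0x38007 [P=1 RW=1 US=1 PS=0]
  L1: frame=0x38 idx=11 entry=0x3B007 [P=1 RW=1 US=1 PS=0]
  ✓ 0x3B9FF  — 2 lookups
#2 VA=0x2004A3E (r,kernel):
  L0: frame=0x34 idx=16 entry=0x3F007 [P=1 RW=1 US=1 PS=0]
  L1: frame=0x3F idx=4 entry=0x43007 [P=1 RW=1 US=1 PS=0]
  ✓ 0x43A3E  — 2 lookups

TLB: [["0x60B", "0x3B"], ["0x2004", "0x43"]]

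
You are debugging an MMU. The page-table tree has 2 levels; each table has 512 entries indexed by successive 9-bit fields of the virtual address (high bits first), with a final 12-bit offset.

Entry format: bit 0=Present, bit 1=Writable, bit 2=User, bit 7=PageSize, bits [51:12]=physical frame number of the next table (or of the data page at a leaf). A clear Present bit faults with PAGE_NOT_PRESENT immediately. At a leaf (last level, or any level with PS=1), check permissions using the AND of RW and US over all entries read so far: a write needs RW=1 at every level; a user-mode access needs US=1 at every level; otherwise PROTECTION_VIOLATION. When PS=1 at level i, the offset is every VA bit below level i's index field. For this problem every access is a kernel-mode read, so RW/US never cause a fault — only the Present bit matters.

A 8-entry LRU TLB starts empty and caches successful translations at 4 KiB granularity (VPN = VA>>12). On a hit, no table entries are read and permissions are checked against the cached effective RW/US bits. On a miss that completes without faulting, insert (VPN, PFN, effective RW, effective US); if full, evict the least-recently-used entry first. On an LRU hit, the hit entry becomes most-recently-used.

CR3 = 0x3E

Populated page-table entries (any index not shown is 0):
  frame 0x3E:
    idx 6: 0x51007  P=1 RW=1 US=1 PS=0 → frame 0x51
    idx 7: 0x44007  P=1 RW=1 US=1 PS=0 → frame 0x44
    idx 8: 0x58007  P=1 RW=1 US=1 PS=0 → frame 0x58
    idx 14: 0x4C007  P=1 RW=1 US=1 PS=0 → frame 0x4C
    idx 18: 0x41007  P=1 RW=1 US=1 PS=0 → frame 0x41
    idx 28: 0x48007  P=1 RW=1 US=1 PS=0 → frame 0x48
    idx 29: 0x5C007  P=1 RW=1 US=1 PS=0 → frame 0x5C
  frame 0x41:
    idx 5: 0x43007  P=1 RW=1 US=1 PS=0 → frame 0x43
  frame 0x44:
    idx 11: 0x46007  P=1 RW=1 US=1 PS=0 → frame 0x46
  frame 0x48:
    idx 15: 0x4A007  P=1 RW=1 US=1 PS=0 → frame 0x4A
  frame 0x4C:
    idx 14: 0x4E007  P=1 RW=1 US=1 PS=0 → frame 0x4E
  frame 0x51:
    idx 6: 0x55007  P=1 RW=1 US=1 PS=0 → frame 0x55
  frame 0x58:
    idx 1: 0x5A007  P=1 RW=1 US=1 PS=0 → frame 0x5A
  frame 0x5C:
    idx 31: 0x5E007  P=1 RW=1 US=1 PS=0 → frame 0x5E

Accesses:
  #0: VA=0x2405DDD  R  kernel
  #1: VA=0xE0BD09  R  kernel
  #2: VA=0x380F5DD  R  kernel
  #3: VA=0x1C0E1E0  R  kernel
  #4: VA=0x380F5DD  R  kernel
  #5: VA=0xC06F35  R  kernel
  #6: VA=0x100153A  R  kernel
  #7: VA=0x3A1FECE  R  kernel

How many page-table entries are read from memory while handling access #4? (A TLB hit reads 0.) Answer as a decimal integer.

Per-access translation:
#0 VA=0x2405DDD (r,kernel):
  [0] read 0x3E idx=18: raw=0x41007 flags P=1 W=1 U=1 S=0
  [1] read 0x41 idx=5: raw=0x43007 flags P=1 W=1 U=1 S=0
  → PA=0x43DDD  (2 entries read)
#1 VA=0xE0BD09 (r,kernel):
  [0] read 0x3E idx=7: raw=0x44007 flags P=1 W=1 U=1 S=0
  [1] read 0x44 idx=11: raw=0x46007 flags P=1 W=1 U=1 S=0
  → PA=0x46D09  (2 entries read)
#2 VA=0x380F5DD (r,kernel):
  [0] read 0x3E idx=28: raw=0x48007 flags P=1 W=1 U=1 S=0
  [1] read 0x48 idx=15: raw=0x4A007 flags P=1 W=1 U=1 S=0
  → PA=0x4A5DD  (2 entries read)
#3 VA=0x1C0E1E0 (r,kernel):
  [0] read 0x3E idx=14: raw=0x4C007 flags P=1 W=1 U=1 S=0
  [1] read 0x4C idx=14: raw=0x4E007 flags P=1 W=1 U=1 S=0
  → PA=0x4E1E0  (2 entries read)
#4 VA=0x380F5DD (r,kernel):
  TLB hit vpn=0x380F → PA=0x4A5DD
#5 VA=0xC06F35 (r,kernel):
  [0] read 0x3E idx=6: raw=0x51007 flags P=1 W=1 U=1 S=0
  [1] read 0x51 idx=6: raw=0x55007 flags P=1 W=1 U=1 S=0
  → PA=0x55F35  (2 entries read)
#6 VA=0x100153A (r,kernel):
  [0] read 0x3E idx=8: raw=0x58007 flags P=1 W=1 U=1 S=0
  [1] read 0x58 idx=1: raw=0x5A007 flags P=1 W=1 U=1 S=0
  → PA=0x5A53A  (2 entries read)
#7 VA=0x3A1FECE (r,kernel):
  [0] read 0x3E idx=29: raw=0x5C007 flags P=1 W=1 U=1 S=0
  [1] read 0x5C idx=31: raw=0x5E007 flags P=1 W=1 U=1 S=0
  → PA=0x5EECE  (2 entries read)

Entries read for #4: 0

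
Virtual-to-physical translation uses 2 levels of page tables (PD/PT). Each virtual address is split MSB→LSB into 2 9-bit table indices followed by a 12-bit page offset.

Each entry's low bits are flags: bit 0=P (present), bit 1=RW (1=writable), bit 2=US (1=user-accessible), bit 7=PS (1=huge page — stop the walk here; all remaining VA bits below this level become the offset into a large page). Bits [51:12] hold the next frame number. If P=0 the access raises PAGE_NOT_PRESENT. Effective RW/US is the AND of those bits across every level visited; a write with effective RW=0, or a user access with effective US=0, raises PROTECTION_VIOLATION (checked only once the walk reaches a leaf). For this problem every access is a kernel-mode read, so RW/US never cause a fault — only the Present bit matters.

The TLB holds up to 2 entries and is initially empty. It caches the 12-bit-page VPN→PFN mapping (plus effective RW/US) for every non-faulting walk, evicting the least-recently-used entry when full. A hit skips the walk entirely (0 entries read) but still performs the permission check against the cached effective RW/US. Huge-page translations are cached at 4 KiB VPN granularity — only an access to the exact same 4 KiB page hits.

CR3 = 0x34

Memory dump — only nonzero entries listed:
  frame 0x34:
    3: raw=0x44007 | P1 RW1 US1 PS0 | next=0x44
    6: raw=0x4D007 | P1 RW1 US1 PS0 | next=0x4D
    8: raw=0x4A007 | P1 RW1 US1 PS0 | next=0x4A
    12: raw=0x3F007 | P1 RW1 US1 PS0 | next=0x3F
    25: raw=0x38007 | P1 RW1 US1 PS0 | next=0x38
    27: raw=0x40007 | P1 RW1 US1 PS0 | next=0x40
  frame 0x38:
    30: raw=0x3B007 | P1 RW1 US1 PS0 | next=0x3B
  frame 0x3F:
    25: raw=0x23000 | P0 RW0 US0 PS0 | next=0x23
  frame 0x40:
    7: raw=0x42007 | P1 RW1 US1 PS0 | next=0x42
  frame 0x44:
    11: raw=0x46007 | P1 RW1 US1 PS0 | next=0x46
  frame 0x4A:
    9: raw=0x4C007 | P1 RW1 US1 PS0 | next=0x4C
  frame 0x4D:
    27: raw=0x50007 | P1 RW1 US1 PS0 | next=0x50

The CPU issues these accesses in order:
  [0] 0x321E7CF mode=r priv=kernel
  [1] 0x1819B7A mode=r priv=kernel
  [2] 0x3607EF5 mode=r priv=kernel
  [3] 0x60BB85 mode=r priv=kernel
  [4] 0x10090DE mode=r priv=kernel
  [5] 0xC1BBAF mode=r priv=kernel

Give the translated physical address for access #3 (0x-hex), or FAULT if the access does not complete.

Per-access translation:
#0 VA=0x321E7CF (r,kernel):
  lvl0: tbl 0x34, slot 25 ⇒ 0x38007 (P1/RW1/US1/PS0)
  lvl1: tbl 0x38, slot 30 ⇒ 0x3B007 (P1/RW1/US1/PS0)
  → PA=0x3B7CF  (2 entries read)
#1 VA=0x1819B7A (r,kernel):
  lvl0: tbl 0x34, slot 12 ⇒ 0x3F007 (P1/RW1/US1/PS0)
  lvl1: tbl 0x3F, slot 25 ⇒ 0x23000 (P0/RW0/US0/PS0)
  ✗ PAGE_NOT_PRESENT  [2 reads]
#2 VA=0x3607EF5 (r,kernel):
  lvl0: tbl 0x34, slot 27 ⇒ 0x40007 (P1/RW1/US1/PS0)
  lvl1: tbl 0x40, slot 7 ⇒ 0x42007 (P1/RW1/US1/PS0)
  → PA=0x42EF5  (2 entries read)
#3 VA=0x60BB85 (r,kernel):
  lvl0: tbl 0x34, slot 3 ⇒ 0x44007 (P1/RW1/US1/PS0)
  lvl1: tbl 0x44, slot 11 ⇒ 0x46007 (P1/RW1/US1/PS0)
  → PA=0x46B85  (2 entries read)
#4 VA=0x10090DE (r,kernel):
  lvl0: tbl 0x34, slot 8 ⇒ 0x4A007 (P1/RW1/US1/PS0)
  lvl1: tbl 0x4A, slot 9 ⇒ 0x4C007 (P1/RW1/US1/PS0)
  → PA=0x4C0DE  (2 entries read)
#5 VA=0xC1BBAF (r,kernel):
  lvl0: tbl 0x34, slot 6 ⇒ 0x4D007 (P1/RW1/US1/PS0)
  lvl1: tbl 0x4D, slot 27 ⇒ 0x50007 (P1/RW1/US1/PS0)
  → PA=0x50BAF  (2 entries read)

Access #3 PA: 0x46B85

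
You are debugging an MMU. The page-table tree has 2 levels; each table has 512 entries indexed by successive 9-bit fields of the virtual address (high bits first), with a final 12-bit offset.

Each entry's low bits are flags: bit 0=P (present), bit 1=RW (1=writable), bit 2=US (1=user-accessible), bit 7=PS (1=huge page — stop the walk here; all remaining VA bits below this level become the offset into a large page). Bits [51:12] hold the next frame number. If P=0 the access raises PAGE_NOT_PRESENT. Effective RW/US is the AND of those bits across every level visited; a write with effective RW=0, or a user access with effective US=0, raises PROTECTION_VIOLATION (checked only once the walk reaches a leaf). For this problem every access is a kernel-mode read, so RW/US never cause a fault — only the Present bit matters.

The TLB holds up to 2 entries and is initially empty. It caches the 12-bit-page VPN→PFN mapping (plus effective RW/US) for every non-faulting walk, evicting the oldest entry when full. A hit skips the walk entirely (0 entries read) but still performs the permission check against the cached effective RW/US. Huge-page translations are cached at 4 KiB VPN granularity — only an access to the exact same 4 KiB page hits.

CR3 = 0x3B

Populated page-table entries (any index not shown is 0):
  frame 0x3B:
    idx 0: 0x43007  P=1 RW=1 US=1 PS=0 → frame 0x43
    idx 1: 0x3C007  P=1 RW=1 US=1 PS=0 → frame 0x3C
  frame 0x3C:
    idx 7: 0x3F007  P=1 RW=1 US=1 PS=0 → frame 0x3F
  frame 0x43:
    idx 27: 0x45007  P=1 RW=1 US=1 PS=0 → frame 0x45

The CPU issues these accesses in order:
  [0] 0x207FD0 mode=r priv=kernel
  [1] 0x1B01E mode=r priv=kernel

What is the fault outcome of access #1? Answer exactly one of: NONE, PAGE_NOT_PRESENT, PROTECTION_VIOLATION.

Walk each access:
#0 VA=0x207FD0 (r,kernel):
  [0] read 0x3B idx=1: raw=0x3C007 flags P=1 W=1 U=1 S=0
  [1] read 0x3C idx=7: raw=0x3F007 flags P=1 W=1 U=1 S=0
  ⇒ phys 0x3FFD0  [2 reads]
#1 VA=0x1B01E (r,kernel):
  [0] read 0x3B idx=0: raw=0x43007 flags P=1 W=1 U=1 S=0
  [1] read 0x43 idx=27: raw=0x45007 flags P=1 W=1 U=1 S=0
  ⇒ phys 0x4501E  [2 reads]

Access #1 fault: NONE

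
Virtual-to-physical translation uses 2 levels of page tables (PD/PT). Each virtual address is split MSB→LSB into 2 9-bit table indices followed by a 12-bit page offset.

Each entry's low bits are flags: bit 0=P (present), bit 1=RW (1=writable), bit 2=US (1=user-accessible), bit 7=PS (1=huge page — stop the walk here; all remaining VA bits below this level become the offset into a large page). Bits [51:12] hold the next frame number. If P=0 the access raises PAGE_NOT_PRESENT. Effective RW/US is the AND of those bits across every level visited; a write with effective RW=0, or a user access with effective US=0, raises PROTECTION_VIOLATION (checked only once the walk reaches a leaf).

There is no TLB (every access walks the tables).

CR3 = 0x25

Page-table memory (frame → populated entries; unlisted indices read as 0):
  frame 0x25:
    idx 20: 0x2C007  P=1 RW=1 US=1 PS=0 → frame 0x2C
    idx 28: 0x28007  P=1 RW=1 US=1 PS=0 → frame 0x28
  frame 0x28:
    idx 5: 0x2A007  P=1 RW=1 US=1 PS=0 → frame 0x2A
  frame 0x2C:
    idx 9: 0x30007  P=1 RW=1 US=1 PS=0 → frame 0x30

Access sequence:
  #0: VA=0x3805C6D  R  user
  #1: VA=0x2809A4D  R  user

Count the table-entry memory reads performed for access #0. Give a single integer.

Trace:
#0 VA=0x3805C6D (r,user):
  [0] read 0x25 idx=28: raw=0x28007 flags P=1 W=1 U=1 S=0
  [1] read 0x28 idx=5: raw=0x2A007 flags P=1 W=1 U=1 S=0
  ⇒ phys 0x2AC6D  [2 reads]
#1 VA=0x2809A4D (r,user):
  [0] read 0x25 idx=20: raw=0x2C007 flags P=1 W=1 U=1 S=0
  [1] read 0x2C idx=9: raw=0x30007 flags P=1 W=1 U=1 S=0
  ⇒ phys 0x30A4D  [2 reads]

Entries read for #0: 2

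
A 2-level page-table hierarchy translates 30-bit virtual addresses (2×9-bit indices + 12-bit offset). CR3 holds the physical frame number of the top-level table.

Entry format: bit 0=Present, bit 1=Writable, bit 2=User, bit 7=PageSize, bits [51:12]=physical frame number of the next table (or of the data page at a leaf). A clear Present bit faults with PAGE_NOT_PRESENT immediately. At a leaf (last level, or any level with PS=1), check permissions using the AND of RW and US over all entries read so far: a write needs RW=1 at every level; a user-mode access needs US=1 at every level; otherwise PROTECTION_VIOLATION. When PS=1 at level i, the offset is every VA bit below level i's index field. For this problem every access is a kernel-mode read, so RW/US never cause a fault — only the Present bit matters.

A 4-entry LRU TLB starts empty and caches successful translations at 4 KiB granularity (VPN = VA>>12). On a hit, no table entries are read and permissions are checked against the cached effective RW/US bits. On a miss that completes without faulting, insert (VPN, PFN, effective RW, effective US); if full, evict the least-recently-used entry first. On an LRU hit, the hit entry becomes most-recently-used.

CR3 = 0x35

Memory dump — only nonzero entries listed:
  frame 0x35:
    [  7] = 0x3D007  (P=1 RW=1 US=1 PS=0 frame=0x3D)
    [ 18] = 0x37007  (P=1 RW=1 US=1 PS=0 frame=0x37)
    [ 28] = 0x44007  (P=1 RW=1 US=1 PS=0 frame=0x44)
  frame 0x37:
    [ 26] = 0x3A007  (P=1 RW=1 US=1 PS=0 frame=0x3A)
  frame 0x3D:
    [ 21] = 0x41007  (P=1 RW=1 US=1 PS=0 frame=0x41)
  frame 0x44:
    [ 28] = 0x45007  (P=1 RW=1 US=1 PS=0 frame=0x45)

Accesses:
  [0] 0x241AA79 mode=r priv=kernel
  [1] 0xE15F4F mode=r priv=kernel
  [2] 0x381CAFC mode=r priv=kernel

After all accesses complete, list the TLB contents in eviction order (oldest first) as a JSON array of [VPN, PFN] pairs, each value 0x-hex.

Walk each access:
#0 VA=0x241AA79 (r,kernel):
  L0: frame=0x35 idx=18 entry=0x37007 [P=1 RW=1 US=1 PS=0]
  L1: frame=0x37 idx=26 entry=0x3A007 [P=1 RW=1 US=1 PS=0]
  ⇒ phys 0x3AA79  [2 reads]
#1 VA=0xE15F4F (r,kernel):
  L0: frame=0x35 idx=7 entry=0x3D007 [P=1 RW=1 US=1 PS=0]
  L1: frame=0x3D idx=21 entry=0x41007 [P=1 RW=1 US=1 PS=0]
  ⇒ phys 0x41F4F  [2 reads]
#2 VA=0x381CAFC (r,kernel):
  L0: frame=0x35 idx=28 entry=0x44007 [P=1 RW=1 US=1 PS=0]
  L1: frame=0x44 idx=28 entry=0x45007 [P=1 RW=1 US=1 PS=0]
  ⇒ phys 0x45AFC  [2 reads]

TLB: [["0x241A", "0x3A"], ["0xE15", "0x41"], ["0x381C", "0x45"]]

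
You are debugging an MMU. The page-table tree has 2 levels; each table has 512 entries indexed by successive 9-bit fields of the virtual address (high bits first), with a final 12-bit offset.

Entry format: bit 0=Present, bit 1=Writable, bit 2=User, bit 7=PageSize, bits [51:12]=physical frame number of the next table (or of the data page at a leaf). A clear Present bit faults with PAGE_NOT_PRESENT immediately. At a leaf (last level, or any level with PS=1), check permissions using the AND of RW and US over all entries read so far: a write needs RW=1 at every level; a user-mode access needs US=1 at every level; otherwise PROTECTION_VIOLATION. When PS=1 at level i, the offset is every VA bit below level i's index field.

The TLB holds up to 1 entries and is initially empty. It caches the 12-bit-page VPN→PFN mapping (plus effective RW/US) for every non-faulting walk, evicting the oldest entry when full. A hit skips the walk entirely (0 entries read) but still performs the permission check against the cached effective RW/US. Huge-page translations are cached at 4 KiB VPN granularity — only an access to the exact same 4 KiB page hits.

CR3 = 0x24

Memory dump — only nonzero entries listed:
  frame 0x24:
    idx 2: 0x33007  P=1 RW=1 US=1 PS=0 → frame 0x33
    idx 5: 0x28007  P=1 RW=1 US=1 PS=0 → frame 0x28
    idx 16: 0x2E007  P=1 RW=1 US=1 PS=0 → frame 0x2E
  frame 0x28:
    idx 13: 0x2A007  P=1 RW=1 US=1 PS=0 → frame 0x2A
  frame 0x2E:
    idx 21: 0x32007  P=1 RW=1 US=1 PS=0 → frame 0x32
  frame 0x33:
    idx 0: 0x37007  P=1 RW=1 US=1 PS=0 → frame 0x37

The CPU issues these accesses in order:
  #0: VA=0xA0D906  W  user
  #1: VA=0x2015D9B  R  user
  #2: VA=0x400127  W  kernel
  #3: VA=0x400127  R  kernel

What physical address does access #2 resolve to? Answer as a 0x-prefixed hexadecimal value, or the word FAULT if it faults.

Walk each access:
#0 VA=0xA0D906 (w,user):
  [0] read 0x24 idx=5: raw=0x28007 flags P=1 W=1 U=1 S=0
  [1] read 0x28 idx=13: raw=0x2A007 flags P=1 W=1 U=1 S=0
  ✓ 0x2A906  — 2 lookups
#1 VA=0x2015D9B (r,user):
  [0] read 0x24 idx=16: raw=0x2E007 flags P=1 W=1 U=1 S=0
  [1] read 0x2E idx=21: raw=0x32007 flags P=1 W=1 U=1 S=0
  ✓ 0x32D9B  — 2 lookups
#2 VA=0x400127 (w,kernel):
  [0] read 0x24 idx=2: raw=0x33007 flags P=1 W=1 U=1 S=0
  [1] read 0x33 idx=0: raw=0x37007 flags P=1 W=1 U=1 S=0
  ✓ 0x37127  — 2 lookups
#3 VA=0x400127 (r,kernel):
  TLB hit vpn=0x400 → PA=0x37127

Access #2 PA: 0x37127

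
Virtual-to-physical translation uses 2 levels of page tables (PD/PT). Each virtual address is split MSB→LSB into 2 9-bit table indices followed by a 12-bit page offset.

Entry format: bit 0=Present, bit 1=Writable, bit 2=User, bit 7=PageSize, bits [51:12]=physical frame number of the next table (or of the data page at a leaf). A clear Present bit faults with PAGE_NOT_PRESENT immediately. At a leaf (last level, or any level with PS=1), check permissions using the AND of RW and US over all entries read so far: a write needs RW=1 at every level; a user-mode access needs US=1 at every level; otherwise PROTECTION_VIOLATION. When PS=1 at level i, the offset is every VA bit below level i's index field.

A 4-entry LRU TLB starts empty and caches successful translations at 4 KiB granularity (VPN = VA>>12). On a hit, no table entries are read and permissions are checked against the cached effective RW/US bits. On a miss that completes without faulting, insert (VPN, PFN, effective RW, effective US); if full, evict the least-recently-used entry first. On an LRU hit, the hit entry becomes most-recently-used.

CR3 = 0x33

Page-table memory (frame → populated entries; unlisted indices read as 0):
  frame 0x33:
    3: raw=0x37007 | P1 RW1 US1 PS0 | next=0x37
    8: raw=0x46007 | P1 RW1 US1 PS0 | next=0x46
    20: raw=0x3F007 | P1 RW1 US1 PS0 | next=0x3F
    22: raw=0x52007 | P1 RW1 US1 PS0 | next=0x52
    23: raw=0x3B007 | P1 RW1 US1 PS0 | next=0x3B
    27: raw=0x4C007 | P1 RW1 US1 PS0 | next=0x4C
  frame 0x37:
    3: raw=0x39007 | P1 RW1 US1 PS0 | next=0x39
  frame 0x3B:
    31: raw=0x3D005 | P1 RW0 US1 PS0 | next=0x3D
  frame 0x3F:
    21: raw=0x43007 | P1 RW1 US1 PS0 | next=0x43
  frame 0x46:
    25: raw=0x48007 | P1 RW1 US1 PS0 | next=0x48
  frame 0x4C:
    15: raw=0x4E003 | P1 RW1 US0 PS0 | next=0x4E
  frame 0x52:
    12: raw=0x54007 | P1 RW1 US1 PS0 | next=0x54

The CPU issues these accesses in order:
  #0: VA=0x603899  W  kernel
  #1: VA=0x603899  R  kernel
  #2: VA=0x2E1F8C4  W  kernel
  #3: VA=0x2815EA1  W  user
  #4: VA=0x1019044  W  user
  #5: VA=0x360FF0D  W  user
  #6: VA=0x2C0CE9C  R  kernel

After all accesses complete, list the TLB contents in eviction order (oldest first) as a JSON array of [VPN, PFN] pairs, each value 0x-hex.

Per-access translation:
#0 VA=0x603899 (w,kernel):
  lvl0: tbl 0x33, slot 3 ⇒ 0x37007 (P1/RW1/US1/PS0)
  lvl1: tbl 0x37, slot 3 ⇒ 0x39007 (P1/RW1/US1/PS0)
  ✓ 0x39899  — 2 lookups
#1 VA=0x603899 (r,kernel):
  TLB hit vpn=0x603 → PA=0x39899
#2 VA=0x2E1F8C4 (w,kernel):
  lvl0: tbl 0x33, slot 23 ⇒ 0x3B007 (P1/RW1/US1/PS0)
  lvl1: tbl 0x3B, slot 31 ⇒ 0x3D005 (P1/RW0/US1/PS0)
  → PROTECTION_VIOLATION  (2 entries read)
#3 VA=0x2815EA1 (w,user):
  lvl0: tbl 0x33, slot 20 ⇒ 0x3F007 (P1/RW1/US1/PS0)
  lvl1: tbl 0x3F, slot 21 ⇒ 0x43007 (P1/RW1/US1/PS0)
  ✓ 0x43EA1  — 2 lookups
#4 VA=0x1019044 (w,user):
  lvl0: tbl 0x33, slot 8 ⇒ 0x46007 (P1/RW1/US1/PS0)
  lvl1: tbl 0x46, slot 25 ⇒ 0x48007 (P1/RW1/US1/PS0)
  ✓ 0x48044  — 2 lookups
#5 VA=0x360FF0D (w,user):
  lvl0: tbl 0x33, slot 27 ⇒ 0x4C007 (P1/RW1/US1/PS0)
  lvl1: tbl 0x4C, slot 15 ⇒ 0x4E003 (P1/RW1/US0/PS0)
  → PROTECTION_VIOLATION  (2 entries read)
#6 VA=0x2C0CE9C (r,kernel):
  lvl0: tbl 0x33, slot 22 ⇒ 0x52007 (P1/RW1/US1/PS0)
  lvl1: tbl 0x52, slot 12 ⇒ 0x54007 (P1/RW1/US1/PS0)
  ✓ 0x54E9C  — 2 lookups

TLB: [["0x603", "0x39"], ["0x2815", "0x43"], ["0x1019", "0x48"], ["0x2C0C", "0x54"]]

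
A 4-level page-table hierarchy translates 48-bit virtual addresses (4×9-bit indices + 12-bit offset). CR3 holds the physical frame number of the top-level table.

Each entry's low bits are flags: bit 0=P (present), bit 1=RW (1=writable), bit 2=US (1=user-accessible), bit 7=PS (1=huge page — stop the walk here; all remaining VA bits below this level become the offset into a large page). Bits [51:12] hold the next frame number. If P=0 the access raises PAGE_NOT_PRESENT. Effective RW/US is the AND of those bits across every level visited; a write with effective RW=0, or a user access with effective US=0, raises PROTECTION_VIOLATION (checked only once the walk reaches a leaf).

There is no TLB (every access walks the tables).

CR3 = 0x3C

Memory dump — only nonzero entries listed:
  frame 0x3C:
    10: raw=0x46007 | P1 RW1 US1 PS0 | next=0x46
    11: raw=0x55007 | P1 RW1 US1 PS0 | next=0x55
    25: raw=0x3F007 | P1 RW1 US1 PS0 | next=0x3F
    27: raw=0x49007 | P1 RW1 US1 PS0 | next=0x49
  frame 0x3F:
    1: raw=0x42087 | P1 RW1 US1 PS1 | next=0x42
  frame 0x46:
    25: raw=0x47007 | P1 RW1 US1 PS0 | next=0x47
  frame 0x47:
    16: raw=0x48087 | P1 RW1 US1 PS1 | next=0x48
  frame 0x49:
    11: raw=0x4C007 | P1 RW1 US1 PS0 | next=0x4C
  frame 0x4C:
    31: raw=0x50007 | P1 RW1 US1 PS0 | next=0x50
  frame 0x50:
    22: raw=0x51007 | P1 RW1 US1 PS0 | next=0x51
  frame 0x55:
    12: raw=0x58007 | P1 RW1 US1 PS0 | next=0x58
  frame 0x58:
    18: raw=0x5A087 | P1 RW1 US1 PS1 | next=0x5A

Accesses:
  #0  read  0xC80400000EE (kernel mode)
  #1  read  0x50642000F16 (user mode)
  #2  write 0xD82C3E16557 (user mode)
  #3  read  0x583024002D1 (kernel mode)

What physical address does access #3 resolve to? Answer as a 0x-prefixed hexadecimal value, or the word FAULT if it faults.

Per-access translation:
#0 VA=0xC80400000EE (r,kernel):
  L0 @0x3C[25] → 0x3F007  P=1,RW=1,US=1,PS=0
  L1 @0x3F[1] → 0x42087  P=1,RW=1,US=1,PS=1
  ✓ 0x420EE (huge @L1)  — 2 lookups
#1 VA=0x50642000F16 (r,user):
  L0 @0x3C[10] → 0x46007  P=1,RW=1,US=1,PS=0
  L1 @0x46[25] → 0x47007  P=1,RW=1,US=1,PS=0
  L2 @0x47[16] → 0x48087  P=1,RW=1,US=1,PS=1
  ✓ 0x48F16 (huge @L2)  — 3 lookups
#2 VA=0xD82C3E16557 (w,user):
  L0 @0x3C[27] → 0x49007  P=1,RW=1,US=1,PS=0
  L1 @0x49[11] → 0x4C007  P=1,RW=1,US=1,PS=0
  L2 @0x4C[31] → 0x50007  P=1,RW=1,US=1,PS=0
  L3 @0x50[22] → 0x51007  P=1,RW=1,US=1,PS=0
  ✓ 0x51557  — 4 lookups
#3 VA=0x583024002D1 (r,kernel):
  L0 @0x3C[11] → 0x55007  P=1,RW=1,US=1,PS=0
  L1 @0x55[12] → 0x58007  P=1,RW=1,US=1,PS=0
  L2 @0x58[18] → 0x5A087  P=1,RW=1,US=1,PS=1
  ✓ 0x5A2D1 (huge @L2)  — 3 lookups

Access #3 PA: 0x5A2D1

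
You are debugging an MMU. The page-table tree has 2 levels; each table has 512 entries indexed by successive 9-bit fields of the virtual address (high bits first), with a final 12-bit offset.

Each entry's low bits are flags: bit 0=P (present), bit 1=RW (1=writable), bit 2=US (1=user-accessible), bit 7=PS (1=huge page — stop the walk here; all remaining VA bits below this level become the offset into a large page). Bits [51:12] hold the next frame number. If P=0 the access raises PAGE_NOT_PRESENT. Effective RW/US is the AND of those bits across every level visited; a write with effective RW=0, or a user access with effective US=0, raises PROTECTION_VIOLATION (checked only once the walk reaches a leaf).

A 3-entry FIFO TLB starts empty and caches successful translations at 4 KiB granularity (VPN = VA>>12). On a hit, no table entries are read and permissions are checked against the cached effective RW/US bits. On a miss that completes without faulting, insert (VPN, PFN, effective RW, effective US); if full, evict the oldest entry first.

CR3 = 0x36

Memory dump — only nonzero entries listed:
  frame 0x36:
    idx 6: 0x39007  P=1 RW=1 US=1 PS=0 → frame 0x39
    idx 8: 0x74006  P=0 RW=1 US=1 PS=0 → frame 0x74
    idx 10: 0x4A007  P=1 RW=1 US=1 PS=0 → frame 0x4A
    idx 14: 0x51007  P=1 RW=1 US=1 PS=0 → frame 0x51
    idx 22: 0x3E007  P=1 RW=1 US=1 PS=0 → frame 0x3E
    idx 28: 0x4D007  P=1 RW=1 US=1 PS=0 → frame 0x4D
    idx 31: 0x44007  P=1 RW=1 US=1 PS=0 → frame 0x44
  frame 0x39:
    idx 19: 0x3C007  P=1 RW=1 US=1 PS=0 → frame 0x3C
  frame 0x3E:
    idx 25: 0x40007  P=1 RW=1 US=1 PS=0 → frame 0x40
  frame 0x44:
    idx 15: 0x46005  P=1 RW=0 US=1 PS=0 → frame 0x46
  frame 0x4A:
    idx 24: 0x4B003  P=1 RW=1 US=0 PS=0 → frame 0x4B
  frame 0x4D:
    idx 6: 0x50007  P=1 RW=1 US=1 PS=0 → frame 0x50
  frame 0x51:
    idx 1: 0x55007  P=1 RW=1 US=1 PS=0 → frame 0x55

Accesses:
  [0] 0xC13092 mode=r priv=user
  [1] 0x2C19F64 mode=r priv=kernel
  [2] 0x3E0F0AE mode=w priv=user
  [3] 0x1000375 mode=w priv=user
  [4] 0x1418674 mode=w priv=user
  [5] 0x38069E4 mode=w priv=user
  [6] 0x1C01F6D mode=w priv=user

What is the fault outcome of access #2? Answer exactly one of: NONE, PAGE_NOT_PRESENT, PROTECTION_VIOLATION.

Walk each access:
#0 VA=0xC13092 (r,user):
  L0 @0x36[6] → 0x39007  P=1,RW=1,US=1,PS=0
  L1 @0x39[19] → 0x3C007  P=1,RW=1,US=1,PS=0
  ⇒ phys 0x3C092  [2 reads]
#1 VA=0x2C19F64 (r,kernel):
  L0 @0x36[22] → 0x3E007  P=1,RW=1,US=1,PS=0
  L1 @0x3E[25] → 0x40007  P=1,RW=1,US=1,PS=0
  ⇒ phys 0x40F64  [2 reads]
#2 VA=0x3E0F0AE (w,user):
  L0 @0x36[31] → 0x44007  P=1,RW=1,US=1,PS=0
  L1 @0x44[15] → 0x46005  P=1,RW=0,US=1,PS=0
  → PROTECTION_VIOLATION  (2 entries read)
#3 VA=0x1000375 (w,user):
  L0 @0x36[8] → 0x74006  P=0,RW=1,US=1,PS=0
  → PAGE_NOT_PRESENT  (1 entries read)
#4 VA=0x1418674 (w,user):
  L0 @0x36[10] → 0x4A007  P=1,RW=1,US=1,PS=0
  L1 @0x4A[24] → 0x4B003  P=1,RW=1,US=0,PS=0
  → PROTECTION_VIOLATION  (2 entries read)
#5 VA=0x38069E4 (w,user):
  L0 @0x36[28] → 0x4D007  P=1,RW=1,US=1,PS=0
  L1 @0x4D[6] → 0x50007  P=1,RW=1,US=1,PS=0
  ⇒ phys 0x509E4  [2 reads]
#6 VA=0x1C01F6D (w,user):
  L0 @0x36[14] → 0x51007  P=1,RW=1,US=1,PS=0
  L1 @0x51[1] → 0x55007  P=1,RW=1,US=1,PS=0
  ⇒ phys 0x55F6D  [2 reads]

Access #2 fault: PROTECTION_VIOLATION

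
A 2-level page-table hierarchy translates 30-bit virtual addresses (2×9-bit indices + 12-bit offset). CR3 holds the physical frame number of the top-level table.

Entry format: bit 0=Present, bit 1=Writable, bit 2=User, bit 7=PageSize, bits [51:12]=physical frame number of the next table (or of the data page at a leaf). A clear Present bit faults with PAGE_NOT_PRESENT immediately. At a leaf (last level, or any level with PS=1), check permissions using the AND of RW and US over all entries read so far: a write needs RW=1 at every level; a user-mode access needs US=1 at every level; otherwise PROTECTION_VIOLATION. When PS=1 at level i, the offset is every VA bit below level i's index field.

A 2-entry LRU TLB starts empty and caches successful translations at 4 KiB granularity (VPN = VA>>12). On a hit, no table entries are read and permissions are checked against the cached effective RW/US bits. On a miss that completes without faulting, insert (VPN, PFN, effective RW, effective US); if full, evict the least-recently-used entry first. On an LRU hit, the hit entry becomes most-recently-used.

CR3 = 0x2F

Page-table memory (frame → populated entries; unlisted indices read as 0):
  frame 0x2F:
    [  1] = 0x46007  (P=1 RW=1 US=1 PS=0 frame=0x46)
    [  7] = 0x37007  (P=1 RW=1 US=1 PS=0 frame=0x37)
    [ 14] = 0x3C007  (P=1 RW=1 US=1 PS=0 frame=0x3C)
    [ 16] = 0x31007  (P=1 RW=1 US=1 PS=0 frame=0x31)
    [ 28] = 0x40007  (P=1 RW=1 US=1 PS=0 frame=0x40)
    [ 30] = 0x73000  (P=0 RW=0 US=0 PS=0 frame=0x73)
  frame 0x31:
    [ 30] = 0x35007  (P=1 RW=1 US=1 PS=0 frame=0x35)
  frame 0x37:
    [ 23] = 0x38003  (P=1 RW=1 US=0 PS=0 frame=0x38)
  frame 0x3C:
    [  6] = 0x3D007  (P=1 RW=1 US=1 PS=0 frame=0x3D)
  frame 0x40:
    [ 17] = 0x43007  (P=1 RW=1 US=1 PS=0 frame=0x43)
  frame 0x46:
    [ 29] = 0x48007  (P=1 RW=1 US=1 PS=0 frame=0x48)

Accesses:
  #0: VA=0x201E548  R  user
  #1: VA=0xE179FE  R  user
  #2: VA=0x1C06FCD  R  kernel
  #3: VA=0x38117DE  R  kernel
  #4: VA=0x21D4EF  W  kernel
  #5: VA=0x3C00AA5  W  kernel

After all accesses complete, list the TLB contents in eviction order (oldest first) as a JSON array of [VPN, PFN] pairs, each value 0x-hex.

Walk each access:
#0 VA=0x201E548 (r,user):
  [0] read 0x2F idx=16: raw=0x31007 flags P=1 W=1 U=1 S=0
  [1] read 0x31 idx=30: raw=0x35007 flags P=1 W=1 U=1 S=0
  → PA=0x35548  (2 entries read)
#1 VA=0xE179FE (r,user):
  [0] read 0x2F idx=7: raw=0x37007 flags P=1 W=1 U=1 S=0
  [1] read 0x37 idx=23: raw=0x38003 flags P=1 W=1 U=0 S=0
  → PROTECTION_VIOLATION  (2 entries read)
#2 VA=0x1C06FCD (r,kernel):
  [0] read 0x2F idx=14: raw=0x3C007 flags P=1 W=1 U=1 S=0
  [1] read 0x3C idx=6: raw=0x3D007 flags P=1 W=1 U=1 S=0
  → PA=0x3DFCD  (2 entries read)
#3 VA=0x38117DE (r,kernel):
  [0] read 0x2F idx=28: raw=0x40007 flags P=1 W=1 U=1 S=0
  [1] read 0x40 idx=17: raw=0x43007 flags P=1 W=1 U=1 S=0
  → PA=0x437DE  (2 entries read)
#4 VA=0x21D4EF (w,kernel):
  [0] read 0x2F idx=1: raw=0x46007 flags P=1 W=1 U=1 S=0
  [1] read 0x46 idx=29: raw=0x48007 flags P=1 W=1 U=1 S=0
  → PA=0x484EF  (2 entries read)
#5 VA=0x3C00AA5 (w,kernel):
  [0] read 0x2F idx=30: raw=0x73000 flags P=0 W=0 U=0 S=0
  → PAGE_NOT_PRESENT  (1 entries read)

TLB: [["0x3811", "0x43"], ["0x21D", "0x48"]]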